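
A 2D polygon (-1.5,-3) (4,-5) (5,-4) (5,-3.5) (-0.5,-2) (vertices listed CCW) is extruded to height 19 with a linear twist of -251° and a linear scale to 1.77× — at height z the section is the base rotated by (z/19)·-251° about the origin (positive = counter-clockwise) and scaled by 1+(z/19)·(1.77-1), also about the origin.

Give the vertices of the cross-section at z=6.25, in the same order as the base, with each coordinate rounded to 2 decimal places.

t = z/height = 6.25/19 = 0.328947
s = 1 + (scale-1)·z/height = 1 + (1.77-1)·6.25/19 = 1.253289
θ = twist·z/height = -251°·6.25/19 = -82.5658° = -1.441045 rad
cos θ = 0.129388, sin θ = -0.991594 (intermediates below are computed at full precision and shown rounded to 5 d.p.)
v1: (-1.5,-3) → rotate → (-3.16886,1.09923) → ×s → (-3.97150,1.37765) → (-3.97,1.38)
v2: (4,-5) → rotate → (-4.44042,-4.61331) → ×s → (-5.56513,-5.78182) → (-5.57,-5.78)
v3: (5,-4) → rotate → (-3.31944,-5.47552) → ×s → (-4.16022,-6.86241) → (-4.16,-6.86)
v4: (5,-3.5) → rotate → (-2.82364,-5.41083) → ×s → (-3.53884,-6.78133) → (-3.54,-6.78)
v5: (-0.5,-2) → rotate → (-2.04788,0.23702) → ×s → (-2.56659,0.29706) → (-2.57,0.30)

Cross-section at z=6.25: (-3.97,1.38) (-5.57,-5.78) (-4.16,-6.86) (-3.54,-6.78) (-2.57,0.30)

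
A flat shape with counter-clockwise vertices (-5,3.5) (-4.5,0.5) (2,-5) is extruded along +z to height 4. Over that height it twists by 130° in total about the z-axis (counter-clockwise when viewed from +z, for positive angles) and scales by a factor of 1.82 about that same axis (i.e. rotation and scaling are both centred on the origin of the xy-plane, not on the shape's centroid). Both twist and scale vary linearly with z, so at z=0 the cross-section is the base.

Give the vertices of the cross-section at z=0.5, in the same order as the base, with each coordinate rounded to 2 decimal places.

Cross-section at z=0.5: (-6.37,2.16) (-4.92,-0.86) (3.66,-4.68)

t = z/height = 0.5/4 = 0.125
s = 1 + (scale-1)·z/height = 1 + (1.82-1)·0.5/4 = 1.102500
θ = twist·z/height = 130°·0.5/4 = 16.2500° = 0.283616 rad
cos θ = 0.960050, sin θ = 0.279829 (intermediates below are computed at full precision and shown rounded to 5 d.p.)
v1: (-5,3.5) → rotate → (-5.77965,1.96103) → ×s → (-6.37207,2.16203) → (-6.37,2.16)
v2: (-4.5,0.5) → rotate → (-4.46014,-0.77921) → ×s → (-4.91730,-0.85907) → (-4.92,-0.86)
v3: (2,-5) → rotate → (3.31924,-4.24059) → ×s → (3.65947,-4.67525) → (3.66,-4.68)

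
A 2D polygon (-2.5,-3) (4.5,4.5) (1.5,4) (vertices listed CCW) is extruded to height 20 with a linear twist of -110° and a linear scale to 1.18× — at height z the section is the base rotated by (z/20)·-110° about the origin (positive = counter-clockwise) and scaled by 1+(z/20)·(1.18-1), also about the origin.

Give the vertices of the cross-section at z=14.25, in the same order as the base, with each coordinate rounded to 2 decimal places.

t = z/height = 14.25/20 = 0.7125
s = 1 + (scale-1)·z/height = 1 + (1.18-1)·14.25/20 = 1.128250
θ = twist·z/height = -110°·14.25/20 = -78.3750° = -1.367902 rad
cos θ = 0.201505, sin θ = -0.979487 (intermediates below are computed at full precision and shown rounded to 5 d.p.)
v1: (-2.5,-3) → rotate → (-3.44223,1.84420) → ×s → (-3.88369,2.08072) → (-3.88,2.08)
v2: (4.5,4.5) → rotate → (5.31447,-3.50092) → ×s → (5.99605,-3.94991) → (6.00,-3.95)
v3: (1.5,4) → rotate → (4.22021,-0.66321) → ×s → (4.76145,-0.74827) → (4.76,-0.75)

Cross-section at z=14.25: (-3.88,2.08) (6.00,-3.95) (4.76,-0.75)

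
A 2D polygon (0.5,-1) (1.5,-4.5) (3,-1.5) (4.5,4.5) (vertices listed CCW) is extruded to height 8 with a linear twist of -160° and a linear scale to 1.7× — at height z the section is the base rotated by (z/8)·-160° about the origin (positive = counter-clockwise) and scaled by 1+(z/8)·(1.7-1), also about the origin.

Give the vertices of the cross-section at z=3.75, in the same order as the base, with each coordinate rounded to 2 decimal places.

Cross-section at z=3.75: (-1.11,-0.99) (-5.26,-3.47) (-0.89,-4.36) (7.32,-4.23)

t = z/height = 3.75/8 = 0.46875
s = 1 + (scale-1)·z/height = 1 + (1.7-1)·3.75/8 = 1.328125
θ = twist·z/height = -160°·3.75/8 = -75.0000° = -1.308997 rad
cos θ = 0.258819, sin θ = -0.965926 (intermediates below are computed at full precision and shown rounded to 5 d.p.)
v1: (0.5,-1) → rotate → (-0.83652,-0.74178) → ×s → (-1.11100,-0.98518) → (-1.11,-0.99)
v2: (1.5,-4.5) → rotate → (-3.95844,-2.61357) → ×s → (-5.25730,-3.47115) → (-5.26,-3.47)
v3: (3,-1.5) → rotate → (-0.67243,-3.28601) → ×s → (-0.89307,-4.36423) → (-0.89,-4.36)
v4: (4.5,4.5) → rotate → (5.51135,-3.18198) → ×s → (7.31976,-4.22607) → (7.32,-4.23)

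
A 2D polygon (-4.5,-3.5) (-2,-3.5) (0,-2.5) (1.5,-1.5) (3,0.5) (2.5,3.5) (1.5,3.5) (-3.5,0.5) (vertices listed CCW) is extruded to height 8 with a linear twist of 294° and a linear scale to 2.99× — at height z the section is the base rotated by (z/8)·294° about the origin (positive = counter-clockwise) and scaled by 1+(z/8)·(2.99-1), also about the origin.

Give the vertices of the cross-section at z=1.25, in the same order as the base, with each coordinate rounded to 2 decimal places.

Cross-section at z=1.25: (-0.81,-7.43) (1.47,-5.07) (2.36,-2.28) (2.78,0.05) (2.26,3.28) (-1.02,5.55) (-1.93,4.60) (-3.66,-2.84)

t = z/height = 1.25/8 = 0.15625
s = 1 + (scale-1)·z/height = 1 + (2.99-1)·1.25/8 = 1.310938
θ = twist·z/height = 294°·1.25/8 = 45.9375° = 0.801761 rad
cos θ = 0.695443, sin θ = 0.718582 (intermediates below are computed at full precision and shown rounded to 5 d.p.)
v1: (-4.5,-3.5) → rotate → (-0.61446,-5.66767) → ×s → (-0.80551,-7.42996) → (-0.81,-7.43)
v2: (-2,-3.5) → rotate → (1.12415,-3.87121) → ×s → (1.47369,-5.07492) → (1.47,-5.07)
v3: (0,-2.5) → rotate → (1.79645,-1.73861) → ×s → (2.35504,-2.27920) → (2.36,-2.28)
v4: (1.5,-1.5) → rotate → (2.12104,0.03471) → ×s → (2.78055,0.04550) → (2.78,0.05)
v5: (3,0.5) → rotate → (1.72704,2.50347) → ×s → (2.26404,3.28189) → (2.26,3.28)
v6: (2.5,3.5) → rotate → (-0.77643,4.23050) → ×s → (-1.01785,5.54593) → (-1.02,5.55)
v7: (1.5,3.5) → rotate → (-1.47187,3.51192) → ×s → (-1.92953,4.60391) → (-1.93,4.60)
v8: (-3.5,0.5) → rotate → (-2.79334,-2.16731) → ×s → (-3.66189,-2.84121) → (-3.66,-2.84)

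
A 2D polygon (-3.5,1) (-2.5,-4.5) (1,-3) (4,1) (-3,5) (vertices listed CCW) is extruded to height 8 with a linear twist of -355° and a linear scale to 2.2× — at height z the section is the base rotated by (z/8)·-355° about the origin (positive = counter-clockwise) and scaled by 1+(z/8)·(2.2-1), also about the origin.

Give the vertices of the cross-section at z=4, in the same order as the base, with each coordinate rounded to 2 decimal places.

Cross-section at z=4: (5.66,-1.35) (3.68,7.37) (-1.81,4.73) (-6.32,-1.88) (5.14,-7.78)

t = z/height = 4/8 = 0.5
s = 1 + (scale-1)·z/height = 1 + (2.2-1)·4/8 = 1.600000
θ = twist·z/height = -355°·4/8 = -177.5000° = -3.097959 rad
cos θ = -0.999048, sin θ = -0.043619 (intermediates below are computed at full precision and shown rounded to 5 d.p.)
v1: (-3.5,1) → rotate → (3.54029,-0.84638) → ×s → (5.66446,-1.35421) → (5.66,-1.35)
v2: (-2.5,-4.5) → rotate → (2.30133,4.60477) → ×s → (3.68213,7.36762) → (3.68,7.37)
v3: (1,-3) → rotate → (-1.12991,2.95353) → ×s → (-1.80785,4.72564) → (-1.81,4.73)
v4: (4,1) → rotate → (-3.95257,-1.17353) → ×s → (-6.32412,-1.87764) → (-6.32,-1.88)
v5: (-3,5) → rotate → (3.21524,-4.86438) → ×s → (5.14439,-7.78301) → (5.14,-7.78)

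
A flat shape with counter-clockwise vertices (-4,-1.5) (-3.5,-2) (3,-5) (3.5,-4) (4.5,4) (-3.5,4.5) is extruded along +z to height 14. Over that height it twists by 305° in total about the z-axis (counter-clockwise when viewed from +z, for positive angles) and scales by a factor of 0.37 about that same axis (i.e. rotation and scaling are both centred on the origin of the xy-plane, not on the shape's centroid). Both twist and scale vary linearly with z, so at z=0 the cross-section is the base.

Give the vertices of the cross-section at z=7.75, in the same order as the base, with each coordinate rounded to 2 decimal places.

Cross-section at z=7.75: (2.74,0.45) (2.49,0.84) (-1.29,3.57) (-1.73,3.00) (-3.38,-1.99) (1.67,-3.32)

t = z/height = 7.75/14 = 0.553571
s = 1 + (scale-1)·z/height = 1 + (0.37-1)·7.75/14 = 0.651250
θ = twist·z/height = 305°·7.75/14 = 168.8393° = 2.946801 rad
cos θ = -0.981088, sin θ = 0.193562 (intermediates below are computed at full precision and shown rounded to 5 d.p.)
v1: (-4,-1.5) → rotate → (4.21469,0.69739) → ×s → (2.74482,0.45417) → (2.74,0.45)
v2: (-3.5,-2) → rotate → (3.82093,1.28471) → ×s → (2.48838,0.83667) → (2.49,0.84)
v3: (3,-5) → rotate → (-1.97546,5.48613) → ×s → (-1.28652,3.57284) → (-1.29,3.57)
v4: (3.5,-4) → rotate → (-2.65956,4.60182) → ×s → (-1.73204,2.99693) → (-1.73,3.00)
v5: (4.5,4) → rotate → (-5.18914,-3.05332) → ×s → (-3.37943,-1.98848) → (-3.38,-1.99)
v6: (-3.5,4.5) → rotate → (2.56278,-5.09236) → ×s → (1.66901,-3.31640) → (1.67,-3.32)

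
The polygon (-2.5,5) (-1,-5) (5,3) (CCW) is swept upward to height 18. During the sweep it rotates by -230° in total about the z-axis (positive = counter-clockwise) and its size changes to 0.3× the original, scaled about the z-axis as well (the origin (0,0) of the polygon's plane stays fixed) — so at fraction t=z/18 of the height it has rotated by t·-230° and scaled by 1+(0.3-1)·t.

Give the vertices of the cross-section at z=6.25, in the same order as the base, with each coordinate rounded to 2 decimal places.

Cross-section at z=6.25: (3.39,2.53) (-3.86,0.08) (2.90,-3.33)

t = z/height = 6.25/18 = 0.347222
s = 1 + (scale-1)·z/height = 1 + (0.3-1)·6.25/18 = 0.756944
θ = twist·z/height = -230°·6.25/18 = -79.8611° = -1.393839 rad
cos θ = 0.176035, sin θ = -0.984384 (intermediates below are computed at full precision and shown rounded to 5 d.p.)
v1: (-2.5,5) → rotate → (4.48183,3.34113) → ×s → (3.39250,2.52905) → (3.39,2.53)
v2: (-1,-5) → rotate → (-5.09795,0.10421) → ×s → (-3.85887,0.07888) → (-3.86,0.08)
v3: (5,3) → rotate → (3.83333,-4.39381) → ×s → (2.90162,-3.32587) → (2.90,-3.33)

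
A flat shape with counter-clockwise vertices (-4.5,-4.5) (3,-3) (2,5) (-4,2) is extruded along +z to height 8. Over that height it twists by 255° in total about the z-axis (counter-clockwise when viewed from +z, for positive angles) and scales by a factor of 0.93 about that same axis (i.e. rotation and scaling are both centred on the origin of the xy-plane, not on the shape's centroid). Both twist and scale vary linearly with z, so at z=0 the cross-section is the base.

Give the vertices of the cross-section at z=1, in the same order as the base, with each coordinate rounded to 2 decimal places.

t = z/height = 1/8 = 0.125
s = 1 + (scale-1)·z/height = 1 + (0.93-1)·1/8 = 0.991250
θ = twist·z/height = 255°·1/8 = 31.8750° = 0.556324 rad
cos θ = 0.849202, sin θ = 0.528068 (intermediates below are computed at full precision and shown rounded to 5 d.p.)
v1: (-4.5,-4.5) → rotate → (-1.44510,-6.19772) → ×s → (-1.43246,-6.14349) → (-1.43,-6.14)
v2: (3,-3) → rotate → (4.13181,-0.96340) → ×s → (4.09566,-0.95497) → (4.10,-0.95)
v3: (2,5) → rotate → (-0.94193,5.30215) → ×s → (-0.93369,5.25575) → (-0.93,5.26)
v4: (-4,2) → rotate → (-4.45294,-0.41387) → ×s → (-4.41398,-0.41025) → (-4.41,-0.41)

Cross-section at z=1: (-1.43,-6.14) (4.10,-0.95) (-0.93,5.26) (-4.41,-0.41)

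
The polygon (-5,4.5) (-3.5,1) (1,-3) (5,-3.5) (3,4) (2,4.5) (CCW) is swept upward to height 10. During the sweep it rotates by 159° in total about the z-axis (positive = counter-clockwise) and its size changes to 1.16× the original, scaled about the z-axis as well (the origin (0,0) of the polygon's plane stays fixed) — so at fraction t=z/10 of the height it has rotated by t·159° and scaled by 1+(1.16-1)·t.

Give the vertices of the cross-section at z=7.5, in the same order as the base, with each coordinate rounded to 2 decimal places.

t = z/height = 7.5/10 = 0.75
s = 1 + (scale-1)·z/height = 1 + (1.16-1)·7.5/10 = 1.120000
θ = twist·z/height = 159°·7.5/10 = 119.2500° = 2.081305 rad
cos θ = -0.488621, sin θ = 0.872496 (intermediates below are computed at full precision and shown rounded to 5 d.p.)
v1: (-5,4.5) → rotate → (-1.48313,-6.56128) → ×s → (-1.66110,-7.34863) → (-1.66,-7.35)
v2: (-3.5,1) → rotate → (0.83768,-3.54236) → ×s → (0.93820,-3.96744) → (0.94,-3.97)
v3: (1,-3) → rotate → (2.12887,2.33836) → ×s → (2.38433,2.61896) → (2.38,2.62)
v4: (5,-3.5) → rotate → (0.61063,6.07265) → ×s → (0.68391,6.80137) → (0.68,6.80)
v5: (3,4) → rotate → (-4.95585,0.66300) → ×s → (-5.55055,0.74256) → (-5.55,0.74)
v6: (2,4.5) → rotate → (-4.90347,-0.45380) → ×s → (-5.49189,-0.50826) → (-5.49,-0.51)

Cross-section at z=7.5: (-1.66,-7.35) (0.94,-3.97) (2.38,2.62) (0.68,6.80) (-5.55,0.74) (-5.49,-0.51)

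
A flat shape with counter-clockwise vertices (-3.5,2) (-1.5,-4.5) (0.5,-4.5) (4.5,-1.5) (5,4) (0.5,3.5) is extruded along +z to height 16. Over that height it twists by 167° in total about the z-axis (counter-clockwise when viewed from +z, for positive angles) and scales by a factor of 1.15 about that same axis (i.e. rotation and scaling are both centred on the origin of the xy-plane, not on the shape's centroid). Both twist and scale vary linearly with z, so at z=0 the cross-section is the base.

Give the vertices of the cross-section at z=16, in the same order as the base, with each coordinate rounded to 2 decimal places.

Cross-section at z=16: (3.40,-3.15) (2.84,4.65) (0.60,5.17) (-4.65,2.84) (-6.64,-3.19) (-1.47,-3.79)

t = z/height = 16/16 = 1
s = 1 + (scale-1)·z/height = 1 + (1.15-1)·16/16 = 1.150000
θ = twist·z/height = 167°·16/16 = 167.0000° = 2.914700 rad
cos θ = -0.974370, sin θ = 0.224951 (intermediates below are computed at full precision and shown rounded to 5 d.p.)
v1: (-3.5,2) → rotate → (2.96039,-2.73607) → ×s → (3.40445,-3.14648) → (3.40,-3.15)
v2: (-1.5,-4.5) → rotate → (2.47383,4.04724) → ×s → (2.84491,4.65432) → (2.84,4.65)
v3: (0.5,-4.5) → rotate → (0.52509,4.49714) → ×s → (0.60386,5.17171) → (0.60,5.17)
v4: (4.5,-1.5) → rotate → (-4.04724,2.47383) → ×s → (-4.65432,2.84491) → (-4.65,2.84)
v5: (5,4) → rotate → (-5.77165,-2.77272) → ×s → (-6.63740,-3.18863) → (-6.64,-3.19)
v6: (0.5,3.5) → rotate → (-1.27451,-3.29782) → ×s → (-1.46569,-3.79249) → (-1.47,-3.79)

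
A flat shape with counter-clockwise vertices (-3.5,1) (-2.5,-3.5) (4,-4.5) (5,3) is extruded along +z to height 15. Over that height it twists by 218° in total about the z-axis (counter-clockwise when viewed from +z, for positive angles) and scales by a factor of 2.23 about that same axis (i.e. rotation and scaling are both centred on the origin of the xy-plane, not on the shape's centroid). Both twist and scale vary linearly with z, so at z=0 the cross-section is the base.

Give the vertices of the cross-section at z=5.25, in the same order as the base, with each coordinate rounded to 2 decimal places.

t = z/height = 5.25/15 = 0.35
s = 1 + (scale-1)·z/height = 1 + (2.23-1)·5.25/15 = 1.430500
θ = twist·z/height = 218°·5.25/15 = 76.3000° = 1.331686 rad
cos θ = 0.236838, sin θ = 0.971549 (intermediates below are computed at full precision and shown rounded to 5 d.p.)
v1: (-3.5,1) → rotate → (-1.80048,-3.16358) → ×s → (-2.57559,-4.52551) → (-2.58,-4.53)
v2: (-2.5,-3.5) → rotate → (2.80833,-3.25781) → ×s → (4.01731,-4.66029) → (4.02,-4.66)
v3: (4,-4.5) → rotate → (5.31932,2.82042) → ×s → (7.60929,4.03462) → (7.61,4.03)
v4: (5,3) → rotate → (-1.73046,5.56826) → ×s → (-2.47542,7.96540) → (-2.48,7.97)

Cross-section at z=5.25: (-2.58,-4.53) (4.02,-4.66) (7.61,4.03) (-2.48,7.97)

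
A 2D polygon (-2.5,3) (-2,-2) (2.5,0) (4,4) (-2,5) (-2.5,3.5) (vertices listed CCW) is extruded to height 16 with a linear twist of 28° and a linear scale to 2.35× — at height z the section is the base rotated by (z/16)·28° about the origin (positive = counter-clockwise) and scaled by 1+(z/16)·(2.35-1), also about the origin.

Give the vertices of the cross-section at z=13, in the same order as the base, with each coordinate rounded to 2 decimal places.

t = z/height = 13/16 = 0.8125
s = 1 + (scale-1)·z/height = 1 + (2.35-1)·13/16 = 2.096875
θ = twist·z/height = 28°·13/16 = 22.7500° = 0.397062 rad
cos θ = 0.922201, sin θ = 0.386711 (intermediates below are computed at full precision and shown rounded to 5 d.p.)
v1: (-2.5,3) → rotate → (-3.46564,1.79983) → ×s → (-7.26700,3.77401) → (-7.27,3.77)
v2: (-2,-2) → rotate → (-1.07098,-2.61782) → ×s → (-2.24571,-5.48925) → (-2.25,-5.49)
v3: (2.5,0) → rotate → (2.30550,0.96678) → ×s → (4.83435,2.02721) → (4.83,2.03)
v4: (4,4) → rotate → (2.14196,5.23565) → ×s → (4.49142,10.97850) → (4.49,10.98)
v5: (-2,5) → rotate → (-3.77796,3.83758) → ×s → (-7.92190,8.04693) → (-7.92,8.05)
v6: (-2.5,3.5) → rotate → (-3.65899,2.26093) → ×s → (-7.67245,4.74088) → (-7.67,4.74)

Cross-section at z=13: (-7.27,3.77) (-2.25,-5.49) (4.83,2.03) (4.49,10.98) (-7.92,8.05) (-7.67,4.74)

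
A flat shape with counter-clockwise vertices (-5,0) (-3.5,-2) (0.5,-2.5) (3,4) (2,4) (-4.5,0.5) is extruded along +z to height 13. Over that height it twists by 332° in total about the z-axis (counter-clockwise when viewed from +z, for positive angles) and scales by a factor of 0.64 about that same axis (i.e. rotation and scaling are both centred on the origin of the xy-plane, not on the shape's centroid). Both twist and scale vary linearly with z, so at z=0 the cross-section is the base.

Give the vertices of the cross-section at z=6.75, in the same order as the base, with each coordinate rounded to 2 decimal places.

t = z/height = 6.75/13 = 0.519231
s = 1 + (scale-1)·z/height = 1 + (0.64-1)·6.75/13 = 0.813077
θ = twist·z/height = 332°·6.75/13 = 172.3846° = 3.008679 rad
cos θ = -0.991180, sin θ = 0.132523 (intermediates below are computed at full precision and shown rounded to 5 d.p.)
v1: (-5,0) → rotate → (4.95590,-0.66261) → ×s → (4.02953,-0.53876) → (4.03,-0.54)
v2: (-3.5,-2) → rotate → (3.73418,1.51853) → ×s → (3.03617,1.23468) → (3.04,1.23)
v3: (0.5,-2.5) → rotate → (-0.16428,2.54421) → ×s → (-0.13358,2.06864) → (-0.13,2.07)
v4: (3,4) → rotate → (-3.50363,-3.56715) → ×s → (-2.84872,-2.90037) → (-2.85,-2.90)
v5: (2,4) → rotate → (-2.51245,-3.69967) → ×s → (-2.04282,-3.00812) → (-2.04,-3.01)
v6: (-4.5,0.5) → rotate → (4.39405,-1.09194) → ×s → (3.57270,-0.88783) → (3.57,-0.89)

Cross-section at z=6.75: (4.03,-0.54) (3.04,1.23) (-0.13,2.07) (-2.85,-2.90) (-2.04,-3.01) (3.57,-0.89)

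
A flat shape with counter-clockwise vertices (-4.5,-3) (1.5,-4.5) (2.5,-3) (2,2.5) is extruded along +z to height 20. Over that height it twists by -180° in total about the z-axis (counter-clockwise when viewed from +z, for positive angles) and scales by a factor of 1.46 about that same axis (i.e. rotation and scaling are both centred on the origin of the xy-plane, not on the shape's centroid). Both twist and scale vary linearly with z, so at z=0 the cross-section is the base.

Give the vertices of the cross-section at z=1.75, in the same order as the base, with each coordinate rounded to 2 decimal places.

Cross-section at z=1.75: (-5.35,-1.73) (0.23,-4.93) (1.66,-3.71) (2.71,1.94)

t = z/height = 1.75/20 = 0.0875
s = 1 + (scale-1)·z/height = 1 + (1.46-1)·1.75/20 = 1.040250
θ = twist·z/height = -180°·1.75/20 = -15.7500° = -0.274889 rad
cos θ = 0.962455, sin θ = -0.271440 (intermediates below are computed at full precision and shown rounded to 5 d.p.)
v1: (-4.5,-3) → rotate → (-5.14537,-1.66588) → ×s → (-5.35247,-1.73294) → (-5.35,-1.73)
v2: (1.5,-4.5) → rotate → (0.22220,-4.73821) → ×s → (0.23114,-4.92892) → (0.23,-4.93)
v3: (2.5,-3) → rotate → (1.59182,-3.56597) → ×s → (1.65589,-3.70950) → (1.66,-3.71)
v4: (2,2.5) → rotate → (2.60351,1.86326) → ×s → (2.70830,1.93825) → (2.71,1.94)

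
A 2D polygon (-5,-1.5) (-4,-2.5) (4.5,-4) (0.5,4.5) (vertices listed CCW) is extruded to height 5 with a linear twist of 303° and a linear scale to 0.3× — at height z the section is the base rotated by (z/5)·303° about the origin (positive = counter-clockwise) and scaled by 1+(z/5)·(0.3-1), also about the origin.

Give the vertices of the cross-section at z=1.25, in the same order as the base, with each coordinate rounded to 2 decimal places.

Cross-section at z=1.25: (0.18,-4.30) (1.19,-3.71) (4.11,2.79) (-3.50,1.31)

t = z/height = 1.25/5 = 0.25
s = 1 + (scale-1)·z/height = 1 + (0.3-1)·1.25/5 = 0.825000
θ = twist·z/height = 303°·1.25/5 = 75.7500° = 1.322087 rad
cos θ = 0.246153, sin θ = 0.969231 (intermediates below are computed at full precision and shown rounded to 5 d.p.)
v1: (-5,-1.5) → rotate → (0.22308,-5.21538) → ×s → (0.18404,-4.30269) → (0.18,-4.30)
v2: (-4,-2.5) → rotate → (1.43846,-4.49231) → ×s → (1.18673,-3.70615) → (1.19,-3.71)
v3: (4.5,-4) → rotate → (4.98461,3.37693) → ×s → (4.11231,2.78596) → (4.11,2.79)
v4: (0.5,4.5) → rotate → (-4.23846,1.59231) → ×s → (-3.49673,1.31365) → (-3.50,1.31)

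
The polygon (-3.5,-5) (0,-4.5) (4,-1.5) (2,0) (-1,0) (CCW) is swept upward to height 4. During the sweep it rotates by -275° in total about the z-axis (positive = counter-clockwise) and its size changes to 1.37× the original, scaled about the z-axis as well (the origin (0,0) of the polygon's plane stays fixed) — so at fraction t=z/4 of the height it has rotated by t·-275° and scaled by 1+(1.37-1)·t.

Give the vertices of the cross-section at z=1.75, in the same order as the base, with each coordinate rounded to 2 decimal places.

Cross-section at z=1.75: (-2.96,6.44) (-4.51,2.64) (-3.85,-3.13) (-1.17,-2.01) (0.59,1.00)

t = z/height = 1.75/4 = 0.4375
s = 1 + (scale-1)·z/height = 1 + (1.37-1)·1.75/4 = 1.161875
θ = twist·z/height = -275°·1.75/4 = -120.3125° = -2.099849 rad
cos θ = -0.504716, sin θ = -0.863285 (intermediates below are computed at full precision and shown rounded to 5 d.p.)
v1: (-3.5,-5) → rotate → (-2.54992,5.54508) → ×s → (-2.96269,6.44269) → (-2.96,6.44)
v2: (0,-4.5) → rotate → (-3.88478,2.27122) → ×s → (-4.51363,2.63888) → (-4.51,2.64)
v3: (4,-1.5) → rotate → (-3.31379,-2.69607) → ×s → (-3.85021,-3.13249) → (-3.85,-3.13)
v4: (2,0) → rotate → (-1.00943,-1.72657) → ×s → (-1.17283,-2.00606) → (-1.17,-2.01)
v5: (-1,0) → rotate → (0.50472,0.86329) → ×s → (0.58642,1.00303) → (0.59,1.00)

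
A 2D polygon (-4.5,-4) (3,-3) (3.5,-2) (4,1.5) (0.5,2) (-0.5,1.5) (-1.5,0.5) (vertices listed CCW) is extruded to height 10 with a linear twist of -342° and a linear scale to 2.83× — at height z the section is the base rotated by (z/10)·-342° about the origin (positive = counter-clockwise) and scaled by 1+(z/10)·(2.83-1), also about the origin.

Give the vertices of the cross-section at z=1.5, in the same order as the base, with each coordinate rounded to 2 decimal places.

t = z/height = 1.5/10 = 0.15
s = 1 + (scale-1)·z/height = 1 + (2.83-1)·1.5/10 = 1.274500
θ = twist·z/height = -342°·1.5/10 = -51.3000° = -0.895354 rad
cos θ = 0.625243, sin θ = -0.780430 (intermediates below are computed at full precision and shown rounded to 5 d.p.)
v1: (-4.5,-4) → rotate → (-5.93531,1.01097) → ×s → (-7.56456,1.28848) → (-7.56,1.29)
v2: (3,-3) → rotate → (-0.46556,-4.21702) → ×s → (-0.59336,-5.37459) → (-0.59,-5.37)
v3: (3.5,-2) → rotate → (0.62749,-3.98199) → ×s → (0.79973,-5.07505) → (0.80,-5.08)
v4: (4,1.5) → rotate → (3.67162,-2.18386) → ×s → (4.67947,-2.78333) → (4.68,-2.78)
v5: (0.5,2) → rotate → (1.87348,0.86027) → ×s → (2.38775,1.09641) → (2.39,1.10)
v6: (-0.5,1.5) → rotate → (0.85802,1.32808) → ×s → (1.09355,1.69264) → (1.09,1.69)
v7: (-1.5,0.5) → rotate → (-0.54765,1.48327) → ×s → (-0.69798,1.89042) → (-0.70,1.89)

Cross-section at z=1.5: (-7.56,1.29) (-0.59,-5.37) (0.80,-5.08) (4.68,-2.78) (2.39,1.10) (1.09,1.69) (-0.70,1.89)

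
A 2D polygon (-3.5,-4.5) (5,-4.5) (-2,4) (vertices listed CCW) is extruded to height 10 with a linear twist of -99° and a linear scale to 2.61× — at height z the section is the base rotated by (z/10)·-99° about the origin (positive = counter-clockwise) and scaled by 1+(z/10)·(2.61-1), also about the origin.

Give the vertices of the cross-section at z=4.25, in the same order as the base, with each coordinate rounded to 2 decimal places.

Cross-section at z=4.25: (-9.45,-1.68) (1.17,-11.27) (2.01,7.26)

t = z/height = 4.25/10 = 0.425
s = 1 + (scale-1)·z/height = 1 + (2.61-1)·4.25/10 = 1.684250
θ = twist·z/height = -99°·4.25/10 = -42.0750° = -0.734347 rad
cos θ = 0.742268, sin θ = -0.670103 (intermediates below are computed at full precision and shown rounded to 5 d.p.)
v1: (-3.5,-4.5) → rotate → (-5.61340,-0.99485) → ×s → (-9.45437,-1.67557) → (-9.45,-1.68)
v2: (5,-4.5) → rotate → (0.69588,-6.69072) → ×s → (1.17203,-11.26885) → (1.17,-11.27)
v3: (-2,4) → rotate → (1.19587,4.30928) → ×s → (2.01415,7.25790) → (2.01,7.26)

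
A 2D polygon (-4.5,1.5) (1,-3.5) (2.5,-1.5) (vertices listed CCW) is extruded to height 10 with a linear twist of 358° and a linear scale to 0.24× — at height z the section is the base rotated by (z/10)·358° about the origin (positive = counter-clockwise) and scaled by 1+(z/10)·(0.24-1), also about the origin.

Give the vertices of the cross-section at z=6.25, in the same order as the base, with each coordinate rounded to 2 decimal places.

t = z/height = 6.25/10 = 0.625
s = 1 + (scale-1)·z/height = 1 + (0.24-1)·6.25/10 = 0.525000
θ = twist·z/height = 358°·6.25/10 = 223.7500° = 3.905174 rad
cos θ = -0.722364, sin θ = -0.691513 (intermediates below are computed at full precision and shown rounded to 5 d.p.)
v1: (-4.5,1.5) → rotate → (4.28791,2.02826) → ×s → (2.25115,1.06484) → (2.25,1.06)
v2: (1,-3.5) → rotate → (-3.14266,1.83676) → ×s → (-1.64990,0.96430) → (-1.65,0.96)
v3: (2.5,-1.5) → rotate → (-2.84318,-0.64524) → ×s → (-1.49267,-0.33875) → (-1.49,-0.34)

Cross-section at z=6.25: (2.25,1.06) (-1.65,0.96) (-1.49,-0.34)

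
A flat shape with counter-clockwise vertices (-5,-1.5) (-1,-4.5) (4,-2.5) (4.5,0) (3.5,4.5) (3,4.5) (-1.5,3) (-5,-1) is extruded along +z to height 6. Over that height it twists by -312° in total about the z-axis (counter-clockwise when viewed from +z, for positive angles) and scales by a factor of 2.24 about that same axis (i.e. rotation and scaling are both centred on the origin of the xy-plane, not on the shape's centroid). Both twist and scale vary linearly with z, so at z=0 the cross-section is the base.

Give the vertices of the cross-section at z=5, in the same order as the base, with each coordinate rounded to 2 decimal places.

t = z/height = 5/6 = 0.833333
s = 1 + (scale-1)·z/height = 1 + (2.24-1)·5/6 = 2.033333
θ = twist·z/height = -312°·5/6 = -260.0000° = -4.537856 rad
cos θ = -0.173648, sin θ = 0.984808 (intermediates below are computed at full precision and shown rounded to 5 d.p.)
v1: (-5,-1.5) → rotate → (2.34545,-4.66357) → ×s → (4.76909,-9.48259) → (4.77,-9.48)
v2: (-1,-4.5) → rotate → (4.60528,-0.20339) → ×s → (9.36408,-0.41356) → (9.36,-0.41)
v3: (4,-2.5) → rotate → (1.76743,4.37335) → ×s → (3.59377,8.89248) → (3.59,8.89)
v4: (4.5,0) → rotate → (-0.78142,4.43163) → ×s → (-1.58888,9.01099) → (-1.59,9.01)
v5: (3.5,4.5) → rotate → (-5.03940,2.66541) → ×s → (-10.24679,5.41967) → (-10.25,5.42)
v6: (3,4.5) → rotate → (-4.95258,2.17301) → ×s → (-10.07024,4.41845) → (-10.07,4.42)
v7: (-1.5,3) → rotate → (-2.69395,-1.99816) → ×s → (-5.47770,-4.06292) → (-5.48,-4.06)
v8: (-5,-1) → rotate → (1.85305,-4.75039) → ×s → (3.76787,-9.65913) → (3.77,-9.66)

Cross-section at z=5: (4.77,-9.48) (9.36,-0.41) (3.59,8.89) (-1.59,9.01) (-10.25,5.42) (-10.07,4.42) (-5.48,-4.06) (3.77,-9.66)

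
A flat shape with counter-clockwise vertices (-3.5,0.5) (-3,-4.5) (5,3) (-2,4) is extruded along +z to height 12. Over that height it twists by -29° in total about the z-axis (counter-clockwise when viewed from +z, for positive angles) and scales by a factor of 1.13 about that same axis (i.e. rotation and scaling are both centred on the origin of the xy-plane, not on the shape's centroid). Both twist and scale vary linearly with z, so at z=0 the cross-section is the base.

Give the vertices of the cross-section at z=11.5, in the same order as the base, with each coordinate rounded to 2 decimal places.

Cross-section at z=11.5: (-3.22,2.33) (-5.34,-2.90) (6.55,0.36) (0.11,5.03)

t = z/height = 11.5/12 = 0.958333
s = 1 + (scale-1)·z/height = 1 + (1.13-1)·11.5/12 = 1.124583
θ = twist·z/height = -29°·11.5/12 = -27.7917° = -0.485056 rad
cos θ = 0.884649, sin θ = -0.466258 (intermediates below are computed at full precision and shown rounded to 5 d.p.)
v1: (-3.5,0.5) → rotate → (-2.86314,2.07423) → ×s → (-3.21984,2.33264) → (-3.22,2.33)
v2: (-3,-4.5) → rotate → (-4.75211,-2.58215) → ×s → (-5.34414,-2.90384) → (-5.34,-2.90)
v3: (5,3) → rotate → (5.82202,0.32266) → ×s → (6.54734,0.36285) → (6.55,0.36)
v4: (-2,4) → rotate → (0.09573,4.47111) → ×s → (0.10766,5.02814) → (0.11,5.03)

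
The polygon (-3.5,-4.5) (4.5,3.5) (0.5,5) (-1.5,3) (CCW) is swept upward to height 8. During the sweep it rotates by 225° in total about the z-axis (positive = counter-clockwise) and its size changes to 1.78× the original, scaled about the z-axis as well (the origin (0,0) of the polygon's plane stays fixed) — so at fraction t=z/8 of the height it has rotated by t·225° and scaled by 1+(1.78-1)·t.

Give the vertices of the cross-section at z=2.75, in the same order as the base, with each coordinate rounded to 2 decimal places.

Cross-section at z=2.75: (4.60,-5.58) (-3.08,6.54) (-6.05,2.01) (-4.13,-1.02)

t = z/height = 2.75/8 = 0.34375
s = 1 + (scale-1)·z/height = 1 + (1.78-1)·2.75/8 = 1.268125
θ = twist·z/height = 225°·2.75/8 = 77.3438° = 1.349903 rad
cos θ = 0.219101, sin θ = 0.975702 (intermediates below are computed at full precision and shown rounded to 5 d.p.)
v1: (-3.5,-4.5) → rotate → (3.62381,-4.40091) → ×s → (4.59544,-5.58091) → (4.60,-5.58)
v2: (4.5,3.5) → rotate → (-2.42900,5.15751) → ×s → (-3.08028,6.54037) → (-3.08,6.54)
v3: (0.5,5) → rotate → (-4.76896,1.58336) → ×s → (-6.04764,2.00789) → (-6.05,2.01)
v4: (-1.5,3) → rotate → (-3.25576,-0.80625) → ×s → (-4.12871,-1.02243) → (-4.13,-1.02)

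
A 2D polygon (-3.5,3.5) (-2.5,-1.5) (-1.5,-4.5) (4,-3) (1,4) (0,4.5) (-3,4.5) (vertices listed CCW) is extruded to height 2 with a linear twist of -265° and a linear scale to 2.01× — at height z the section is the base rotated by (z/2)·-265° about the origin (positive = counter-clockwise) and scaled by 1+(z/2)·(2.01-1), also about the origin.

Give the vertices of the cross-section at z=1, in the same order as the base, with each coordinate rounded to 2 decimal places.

t = z/height = 1/2 = 0.5
s = 1 + (scale-1)·z/height = 1 + (2.01-1)·1/2 = 1.505000
θ = twist·z/height = -265°·1/2 = -132.5000° = -2.312561 rad
cos θ = -0.675590, sin θ = -0.737277 (intermediates below are computed at full precision and shown rounded to 5 d.p.)
v1: (-3.5,3.5) → rotate → (4.94504,0.21590) → ×s → (7.44228,0.32494) → (7.44,0.32)
v2: (-2.5,-1.5) → rotate → (0.58306,2.85658) → ×s → (0.87750,4.29915) → (0.88,4.30)
v3: (-1.5,-4.5) → rotate → (-2.30436,4.14607) → ×s → (-3.46807,6.23984) → (-3.47,6.24)
v4: (4,-3) → rotate → (-4.91419,-0.92234) → ×s → (-7.39586,-1.38812) → (-7.40,-1.39)
v5: (1,4) → rotate → (2.27352,-3.43964) → ×s → (3.42165,-5.17666) → (3.42,-5.18)
v6: (0,4.5) → rotate → (3.31775,-3.04016) → ×s → (4.99321,-4.57543) → (4.99,-4.58)
v7: (-3,4.5) → rotate → (5.34452,-0.82832) → ×s → (8.04350,-1.24663) → (8.04,-1.25)

Cross-section at z=1: (7.44,0.32) (0.88,4.30) (-3.47,6.24) (-7.40,-1.39) (3.42,-5.18) (4.99,-4.58) (8.04,-1.25)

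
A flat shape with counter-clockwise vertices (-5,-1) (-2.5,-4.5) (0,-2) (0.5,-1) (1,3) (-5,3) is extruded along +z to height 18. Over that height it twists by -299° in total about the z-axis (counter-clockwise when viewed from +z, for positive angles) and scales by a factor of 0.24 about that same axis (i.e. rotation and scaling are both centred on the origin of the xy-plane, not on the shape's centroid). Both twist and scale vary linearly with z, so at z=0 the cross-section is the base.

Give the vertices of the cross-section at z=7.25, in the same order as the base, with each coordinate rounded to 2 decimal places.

t = z/height = 7.25/18 = 0.402778
s = 1 + (scale-1)·z/height = 1 + (0.24-1)·7.25/18 = 0.693889
θ = twist·z/height = -299°·7.25/18 = -120.4306° = -2.101910 rad
cos θ = -0.506494, sin θ = -0.862244 (intermediates below are computed at full precision and shown rounded to 5 d.p.)
v1: (-5,-1) → rotate → (1.67022,4.81771) → ×s → (1.15895,3.34296) → (1.16,3.34)
v2: (-2.5,-4.5) → rotate → (-2.61386,4.43483) → ×s → (-1.81373,3.07728) → (-1.81,3.08)
v3: (0,-2) → rotate → (-1.72449,1.01299) → ×s → (-1.19660,0.70290) → (-1.20,0.70)
v4: (0.5,-1) → rotate → (-1.11549,0.07537) → ×s → (-0.77403,0.05230) → (-0.77,0.05)
v5: (1,3) → rotate → (2.08024,-2.38172) → ×s → (1.44345,-1.65265) → (1.44,-1.65)
v6: (-5,3) → rotate → (5.11920,2.79174) → ×s → (3.55216,1.93716) → (3.55,1.94)

Cross-section at z=7.25: (1.16,3.34) (-1.81,3.08) (-1.20,0.70) (-0.77,0.05) (1.44,-1.65) (3.55,1.94)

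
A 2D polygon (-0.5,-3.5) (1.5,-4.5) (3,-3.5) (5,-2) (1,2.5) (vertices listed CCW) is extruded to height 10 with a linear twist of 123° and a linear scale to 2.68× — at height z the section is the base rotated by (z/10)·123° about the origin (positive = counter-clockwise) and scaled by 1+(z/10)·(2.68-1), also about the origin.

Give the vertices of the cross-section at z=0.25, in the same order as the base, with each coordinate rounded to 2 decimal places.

t = z/height = 0.25/10 = 0.025
s = 1 + (scale-1)·z/height = 1 + (2.68-1)·0.25/10 = 1.042000
θ = twist·z/height = 123°·0.25/10 = 3.0750° = 0.053669 rad
cos θ = 0.998560, sin θ = 0.053643 (intermediates below are computed at full precision and shown rounded to 5 d.p.)
v1: (-0.5,-3.5) → rotate → (-0.31153,-3.52178) → ×s → (-0.32461,-3.66970) → (-0.32,-3.67)
v2: (1.5,-4.5) → rotate → (1.73923,-4.41306) → ×s → (1.81228,-4.59840) → (1.81,-4.60)
v3: (3,-3.5) → rotate → (3.18343,-3.33403) → ×s → (3.31714,-3.47406) → (3.32,-3.47)
v4: (5,-2) → rotate → (5.10009,-1.72890) → ×s → (5.31429,-1.80152) → (5.31,-1.80)
v5: (1,2.5) → rotate → (0.86445,2.55004) → ×s → (0.90076,2.65715) → (0.90,2.66)

Cross-section at z=0.25: (-0.32,-3.67) (1.81,-4.60) (3.32,-3.47) (5.31,-1.80) (0.90,2.66)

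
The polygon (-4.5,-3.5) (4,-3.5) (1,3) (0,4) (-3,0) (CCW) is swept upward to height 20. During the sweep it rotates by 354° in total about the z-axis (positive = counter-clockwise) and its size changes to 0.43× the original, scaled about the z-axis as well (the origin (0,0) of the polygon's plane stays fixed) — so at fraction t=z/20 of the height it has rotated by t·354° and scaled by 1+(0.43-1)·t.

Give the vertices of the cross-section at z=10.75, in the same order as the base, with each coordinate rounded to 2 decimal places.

t = z/height = 10.75/20 = 0.5375
s = 1 + (scale-1)·z/height = 1 + (0.43-1)·10.75/20 = 0.693625
θ = twist·z/height = 354°·10.75/20 = 190.2750° = 3.320925 rad
cos θ = -0.983963, sin θ = -0.178373 (intermediates below are computed at full precision and shown rounded to 5 d.p.)
v1: (-4.5,-3.5) → rotate → (3.80353,4.24655) → ×s → (2.63822,2.94551) → (2.64,2.95)
v2: (4,-3.5) → rotate → (-4.56016,2.73038) → ×s → (-3.16304,1.89386) → (-3.16,1.89)
v3: (1,3) → rotate → (-0.44884,-3.13026) → ×s → (-0.31133,-2.17123) → (-0.31,-2.17)
v4: (0,4) → rotate → (0.71349,-3.93585) → ×s → (0.49490,-2.73001) → (0.49,-2.73)
v5: (-3,0) → rotate → (2.95189,0.53512) → ×s → (2.04750,0.37117) → (2.05,0.37)

Cross-section at z=10.75: (2.64,2.95) (-3.16,1.89) (-0.31,-2.17) (0.49,-2.73) (2.05,0.37)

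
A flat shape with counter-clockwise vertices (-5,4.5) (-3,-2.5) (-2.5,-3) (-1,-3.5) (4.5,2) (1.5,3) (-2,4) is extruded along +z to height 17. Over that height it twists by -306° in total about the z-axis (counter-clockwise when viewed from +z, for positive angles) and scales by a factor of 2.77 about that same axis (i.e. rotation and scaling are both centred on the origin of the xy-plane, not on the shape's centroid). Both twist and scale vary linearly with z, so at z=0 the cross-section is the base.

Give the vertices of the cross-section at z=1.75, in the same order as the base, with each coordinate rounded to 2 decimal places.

Cross-section at z=1.75: (-2.26,7.62) (-4.57,-0.67) (-4.37,-1.48) (-3.17,-2.91) (5.77,-0.76) (3.37,2.10) (0.45,5.27)

t = z/height = 1.75/17 = 0.102941
s = 1 + (scale-1)·z/height = 1 + (2.77-1)·1.75/17 = 1.182206
θ = twist·z/height = -306°·1.75/17 = -31.5000° = -0.549779 rad
cos θ = 0.852640, sin θ = -0.522499 (intermediates below are computed at full precision and shown rounded to 5 d.p.)
v1: (-5,4.5) → rotate → (-1.91196,6.44937) → ×s → (-2.26033,7.62449) → (-2.26,7.62)
v2: (-3,-2.5) → rotate → (-3.86417,-0.56410) → ×s → (-4.56824,-0.66689) → (-4.57,-0.67)
v3: (-2.5,-3) → rotate → (-3.69910,-1.25167) → ×s → (-4.37309,-1.47974) → (-4.37,-1.48)
v4: (-1,-3.5) → rotate → (-2.68139,-2.46174) → ×s → (-3.16995,-2.91029) → (-3.17,-2.91)
v5: (4.5,2) → rotate → (4.88188,-0.64596) → ×s → (5.77138,-0.76366) → (5.77,-0.76)
v6: (1.5,3) → rotate → (2.84646,1.77417) → ×s → (3.36510,2.09744) → (3.37,2.10)
v7: (-2,4) → rotate → (0.38471,4.45556) → ×s → (0.45481,5.26739) → (0.45,5.27)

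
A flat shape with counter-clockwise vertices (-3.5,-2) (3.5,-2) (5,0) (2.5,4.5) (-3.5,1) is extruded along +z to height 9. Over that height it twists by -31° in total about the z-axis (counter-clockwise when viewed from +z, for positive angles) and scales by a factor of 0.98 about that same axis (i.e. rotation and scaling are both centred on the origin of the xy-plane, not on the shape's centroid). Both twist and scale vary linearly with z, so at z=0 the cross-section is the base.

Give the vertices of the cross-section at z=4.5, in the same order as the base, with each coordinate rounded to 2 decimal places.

Cross-section at z=4.5: (-3.87,-0.98) (2.81,-2.83) (4.77,-1.32) (3.58,3.63) (-3.07,1.88)

t = z/height = 4.5/9 = 0.5
s = 1 + (scale-1)·z/height = 1 + (0.98-1)·4.5/9 = 0.990000
θ = twist·z/height = -31°·4.5/9 = -15.5000° = -0.270526 rad
cos θ = 0.963630, sin θ = -0.267238 (intermediates below are computed at full precision and shown rounded to 5 d.p.)
v1: (-3.5,-2) → rotate → (-3.90718,-0.99193) → ×s → (-3.86811,-0.98201) → (-3.87,-0.98)
v2: (3.5,-2) → rotate → (2.83823,-2.86260) → ×s → (2.80985,-2.83397) → (2.81,-2.83)
v3: (5,0) → rotate → (4.81815,-1.33619) → ×s → (4.76997,-1.32283) → (4.77,-1.32)
v4: (2.5,4.5) → rotate → (3.61165,3.66824) → ×s → (3.57553,3.63156) → (3.58,3.63)
v5: (-3.5,1) → rotate → (-3.10547,1.89896) → ×s → (-3.07441,1.87998) → (-3.07,1.88)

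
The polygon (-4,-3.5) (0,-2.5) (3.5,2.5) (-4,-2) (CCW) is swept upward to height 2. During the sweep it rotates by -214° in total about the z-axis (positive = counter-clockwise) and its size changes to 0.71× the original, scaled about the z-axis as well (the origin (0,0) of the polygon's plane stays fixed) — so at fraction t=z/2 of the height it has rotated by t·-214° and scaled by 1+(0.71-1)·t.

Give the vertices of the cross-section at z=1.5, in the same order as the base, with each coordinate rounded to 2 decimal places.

t = z/height = 1.5/2 = 0.75
s = 1 + (scale-1)·z/height = 1 + (0.71-1)·1.5/2 = 0.782500
θ = twist·z/height = -214°·1.5/2 = -160.5000° = -2.801253 rad
cos θ = -0.942641, sin θ = -0.333807 (intermediates below are computed at full precision and shown rounded to 5 d.p.)
v1: (-4,-3.5) → rotate → (2.60224,4.63447) → ×s → (2.03625,3.62647) → (2.04,3.63)
v2: (0,-2.5) → rotate → (-0.83452,2.35660) → ×s → (-0.65301,1.84404) → (-0.65,1.84)
v3: (3.5,2.5) → rotate → (-2.46473,-3.52493) → ×s → (-1.92865,-2.75826) → (-1.93,-2.76)
v4: (-4,-2) → rotate → (3.10295,3.22051) → ×s → (2.42806,2.52005) → (2.43,2.52)

Cross-section at z=1.5: (2.04,3.63) (-0.65,1.84) (-1.93,-2.76) (2.43,2.52)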